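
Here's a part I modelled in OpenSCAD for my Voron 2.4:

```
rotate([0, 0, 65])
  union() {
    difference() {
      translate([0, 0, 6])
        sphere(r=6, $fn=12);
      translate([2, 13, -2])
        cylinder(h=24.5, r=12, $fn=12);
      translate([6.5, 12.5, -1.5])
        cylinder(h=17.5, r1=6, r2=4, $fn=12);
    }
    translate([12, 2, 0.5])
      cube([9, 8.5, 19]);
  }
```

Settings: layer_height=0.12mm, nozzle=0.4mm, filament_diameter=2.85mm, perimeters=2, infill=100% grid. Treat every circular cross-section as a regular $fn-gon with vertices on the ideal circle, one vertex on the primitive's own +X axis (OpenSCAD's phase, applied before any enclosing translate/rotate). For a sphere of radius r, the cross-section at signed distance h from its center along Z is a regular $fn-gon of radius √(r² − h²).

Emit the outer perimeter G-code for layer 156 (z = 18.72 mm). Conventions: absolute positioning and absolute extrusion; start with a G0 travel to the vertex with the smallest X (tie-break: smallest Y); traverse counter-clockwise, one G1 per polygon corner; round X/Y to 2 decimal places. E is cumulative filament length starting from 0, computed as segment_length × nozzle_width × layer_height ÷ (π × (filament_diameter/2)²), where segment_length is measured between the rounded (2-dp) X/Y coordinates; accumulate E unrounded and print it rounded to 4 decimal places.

At z = 18.72 mm: the sphere does not reach this height (|z−center|=12.720 > r=6); the r=12 cylinder at (2, 13) gives a regular 12-gon of circumradius 12 (constant along its height); the cone at (6.5, 12.5) is absent (z outside [-1.5, 16]); Subtracting the remaining from the first: the first operand is absent here, so nothing remains; the cube at (12, 2) (footprint 9×8.5) is included at this height; Merging all regions: only the 9×8.5 cube at (12, 2) is present, so the union is just that shape — 1 connected region; (whole slice rotated 65° about Z — lengths, areas and connectivity unchanged). The outline is a single polygon with 4 vertices. Extrusion per mm of travel: 0.4 × 0.12 / (π × 1.425²) = 0.007524. Accumulating E over each segment gives final E = 0.2633.

G0 X-4.44 Y15.31 Z18.72
G1 X3.26 Y11.72 E0.0639
G1 X7.06 Y19.88 E0.1317
G1 X-0.64 Y23.47 E0.1956
G1 X-4.44 Y15.31 E0.2633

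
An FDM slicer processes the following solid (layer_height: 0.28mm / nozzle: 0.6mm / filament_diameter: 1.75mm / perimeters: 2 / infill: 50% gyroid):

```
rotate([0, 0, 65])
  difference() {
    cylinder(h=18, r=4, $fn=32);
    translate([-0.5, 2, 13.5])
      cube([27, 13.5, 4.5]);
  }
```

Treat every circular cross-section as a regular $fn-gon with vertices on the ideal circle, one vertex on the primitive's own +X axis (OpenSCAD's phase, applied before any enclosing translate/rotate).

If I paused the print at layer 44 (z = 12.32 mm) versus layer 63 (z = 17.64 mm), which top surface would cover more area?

Layer 44 (z = 12.32): the r=4 cylinder gives a regular 32-gon of circumradius 4 (constant along its height) (area = (32/2)·4.000²·sin(360°/32) = 49.94 mm²); the cube at (-0.5, 2) does not reach this height (z outside [13.5, 18]); After the difference (first − rest): none of the subtracted shapes is present at this height, so the r=4 cylinder is unchanged — area = 49.94 mm²; (whole slice rotated 65° about Z — lengths, areas and connectivity unchanged). So its area = 49.94 mm². Layer 63 (z = 17.64): the r=4 cylinder gives a regular 32-gon of circumradius 4 (constant along its height) (area = (32/2)·4.000²·sin(360°/32) = 49.94 mm²); the cube at (-0.5, 2) is present — its section is the full 27×13.5 rectangle (area 364.50 mm²); Subtracting the remaining from the first: starting from the r=4 cylinder (49.94 mm²), the 27×13.5 cube at (-0.5, 2) partially overlaps it — only the 5.85 mm² overlap (of its 364.50 mm²) is removed, clipping the outline — area = 44.09 mm²; (rotated 65° about Z; rotation is an isometry so areas/perimeters/island counts are preserved). So its area = 44.09 mm². Layer 44 is larger (49.94 vs 44.09 mm²).

layer 44 (z = 12.32 mm)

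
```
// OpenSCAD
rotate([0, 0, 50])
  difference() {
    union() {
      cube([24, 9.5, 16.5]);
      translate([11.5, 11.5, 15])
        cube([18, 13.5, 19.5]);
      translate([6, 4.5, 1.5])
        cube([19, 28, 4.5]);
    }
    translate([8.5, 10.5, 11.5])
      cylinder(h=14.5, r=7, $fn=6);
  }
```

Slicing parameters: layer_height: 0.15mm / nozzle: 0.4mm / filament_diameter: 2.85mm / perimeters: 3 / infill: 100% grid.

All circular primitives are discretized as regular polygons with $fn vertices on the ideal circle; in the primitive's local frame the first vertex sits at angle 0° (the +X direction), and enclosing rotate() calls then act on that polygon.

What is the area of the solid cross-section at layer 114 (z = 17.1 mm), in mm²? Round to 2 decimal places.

At z = 17.1 mm: the cube is not intersected at this z (z outside [0, 16.5]); the 18×13.5 cube at (11.5, 11.5) contributes its full rectangle (area 243.00 mm²); the cube at (6, 4.5) is absent (z outside [1.5, 6]); Combining (union): only the 18×13.5 cube at (11.5, 11.5) is present, so the union is just that shape — area = 243.00 mm²; the r=7 cylinder at (8.5, 10.5) gives a regular 6-gon of circumradius 7 (constant along its height) (area = (6/2)·7.000²·sin(360°/6) = 127.31 mm²); Subtracting the remaining from the first: starting from the result so far (243.00 mm²), the r=7 cylinder at (8.5, 10.5) partially overlaps it — only the 9.93 mm² overlap (of its 127.31 mm²) is removed, clipping the outline — area = 233.07 mm²; (whole slice rotated 50° about Z — lengths, areas and connectivity unchanged). Overall, the cross-section is a single solid region. Net area = 233.07 mm².

233.07 mm²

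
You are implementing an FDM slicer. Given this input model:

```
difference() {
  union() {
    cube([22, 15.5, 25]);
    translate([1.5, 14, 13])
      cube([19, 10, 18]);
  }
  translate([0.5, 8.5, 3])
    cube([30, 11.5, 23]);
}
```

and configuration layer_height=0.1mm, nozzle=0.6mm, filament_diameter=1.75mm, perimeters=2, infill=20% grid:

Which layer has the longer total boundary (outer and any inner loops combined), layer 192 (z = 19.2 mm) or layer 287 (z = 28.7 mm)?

Layer 192 (z = 19.2): the 22×15.5 cube contributes its full rectangle (perimeter 75.00 mm); the 19×10 cube at (1.5, 14) contributes its full rectangle (perimeter 58.00 mm); Combining (union): the regions partially overlap (shared area 28.50 mm²), so the edge portions inside another operand are dropped and the merged outline is re-measured after clipping — boundary = 92.00 mm; the cube at (0.5, 8.5) is present — its section is the full 30×11.5 rectangle (perimeter 83.00 mm); Taking the first minus the rest: starting from the result so far, the 30×11.5 cube at (0.5, 8.5) partially overlaps it — only the 236.00 mm² overlap (of its 345.00 mm²) is removed, clipping the outline — boundary = 121.00 mm. So its perimeter = 121.00 mm. Layer 287 (z = 28.7): the cube does not reach this height (z outside [0, 25]); the cube at (1.5, 14) (footprint 19×10) is included at this height (perimeter 58.00 mm); Combining (union): only the 19×10 cube at (1.5, 14) is present, so the union is just that shape — boundary = 58.00 mm; the cube at (0.5, 8.5) is not intersected at this z (z outside [3, 26]); Subtracting the remaining from the first: none of the subtracted shapes is present at this height, so that combined region is unchanged — boundary = 58.00 mm. So its perimeter = 58.00 mm. Layer 192 is larger (121.00 vs 58.00 mm).

layer 192 (z = 19.2 mm)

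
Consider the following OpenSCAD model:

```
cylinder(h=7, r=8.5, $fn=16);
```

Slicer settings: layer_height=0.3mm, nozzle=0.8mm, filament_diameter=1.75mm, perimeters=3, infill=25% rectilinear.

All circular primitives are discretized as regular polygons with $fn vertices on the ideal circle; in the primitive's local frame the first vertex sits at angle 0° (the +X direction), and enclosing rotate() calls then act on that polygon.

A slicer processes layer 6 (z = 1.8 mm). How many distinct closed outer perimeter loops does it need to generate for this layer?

At z = 1.8 mm: the r=8.5 cylinder contributes a regular 16-gon of circumradius 8.5. The result has 1 disconnected region.

1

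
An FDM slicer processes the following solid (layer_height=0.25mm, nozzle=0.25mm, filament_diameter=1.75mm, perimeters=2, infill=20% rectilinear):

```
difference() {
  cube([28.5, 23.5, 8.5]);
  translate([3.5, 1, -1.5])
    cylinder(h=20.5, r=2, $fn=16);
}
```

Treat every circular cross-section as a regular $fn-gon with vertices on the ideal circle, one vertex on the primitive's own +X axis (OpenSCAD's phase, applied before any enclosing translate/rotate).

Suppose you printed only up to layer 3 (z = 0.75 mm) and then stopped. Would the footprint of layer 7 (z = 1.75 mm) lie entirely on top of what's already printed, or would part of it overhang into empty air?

Compare the two slices. At z = 0.75: the 28.5×23.5 cube contributes its full rectangle (area 669.75 mm²); the r=2 cylinder at (3.5, 1) gives a regular 16-gon of circumradius 2 (constant along its height) (area = (16/2)·2.000²·sin(360°/16) = 12.25 mm²); Subtracting the remaining from the first: starting from the 28.5×23.5 cube (669.75 mm²), the r=2 cylinder at (3.5, 1) partially overlaps it — only the 9.90 mm² overlap (of its 12.25 mm²) is removed, clipping the outline — area = 659.85 mm². At z = 1.75: the cube is present — its section is the full 28.5×23.5 rectangle (area 669.75 mm²); the r=2 cylinder at (3.5, 1) contributes a regular 16-gon of circumradius 2 (area = (16/2)·2.000²·sin(360°/16) = 12.25 mm²); After the difference (first − rest): starting from the 28.5×23.5 cube (669.75 mm²), the r=2 cylinder at (3.5, 1) partially overlaps it — only the 9.90 mm² overlap (of its 12.25 mm²) is removed, clipping the outline — area = 659.85 mm². Checking containment: the cross-section at z = 1.75 is a subset of the cross-section at z = 0.75.

entirely on top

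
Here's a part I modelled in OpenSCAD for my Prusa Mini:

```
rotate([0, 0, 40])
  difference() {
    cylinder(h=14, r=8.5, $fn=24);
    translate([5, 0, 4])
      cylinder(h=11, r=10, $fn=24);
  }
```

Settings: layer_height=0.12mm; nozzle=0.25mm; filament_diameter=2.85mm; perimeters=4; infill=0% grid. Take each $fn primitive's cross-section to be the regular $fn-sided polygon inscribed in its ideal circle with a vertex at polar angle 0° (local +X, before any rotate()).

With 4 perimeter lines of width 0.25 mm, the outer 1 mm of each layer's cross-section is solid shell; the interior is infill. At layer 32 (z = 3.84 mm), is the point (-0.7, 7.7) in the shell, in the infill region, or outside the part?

shell

At z = 3.84 mm: the cylinder: section is a regular 24-gon, circumradius r=8.5; the cylinder at (5, 0) is absent (z outside [4, 15]); After the difference (first − rest): none of the subtracted shapes is present at this height, so the r=8.5 cylinder is unchanged — 1 connected region; (whole slice rotated 40° about Z — lengths, areas and connectivity unchanged). Overall, the cross-section is a single solid region. Undo the 40° rotation: the query point maps to (4.413, 6.348) in the un-rotated model frame. The nearest boundary edge runs (6.01, 6.01)→(4.25, 7.36); distance from the point to it = 0.70 mm. The point is inside the cross-section, 0.70 mm from the nearest boundary — within the 1 mm shell band (4 × 0.25).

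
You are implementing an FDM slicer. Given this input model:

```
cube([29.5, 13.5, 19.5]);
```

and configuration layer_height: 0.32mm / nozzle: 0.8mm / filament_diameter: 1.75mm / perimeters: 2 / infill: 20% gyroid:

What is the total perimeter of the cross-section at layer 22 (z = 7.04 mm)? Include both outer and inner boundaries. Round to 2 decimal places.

86.00 mm

At z = 7.04 mm: the cube (footprint 29.5×13.5) is included at this height (perimeter 86.00 mm). Overall, the cross-section is a single solid region. Total boundary length (outer) = 86.00 mm.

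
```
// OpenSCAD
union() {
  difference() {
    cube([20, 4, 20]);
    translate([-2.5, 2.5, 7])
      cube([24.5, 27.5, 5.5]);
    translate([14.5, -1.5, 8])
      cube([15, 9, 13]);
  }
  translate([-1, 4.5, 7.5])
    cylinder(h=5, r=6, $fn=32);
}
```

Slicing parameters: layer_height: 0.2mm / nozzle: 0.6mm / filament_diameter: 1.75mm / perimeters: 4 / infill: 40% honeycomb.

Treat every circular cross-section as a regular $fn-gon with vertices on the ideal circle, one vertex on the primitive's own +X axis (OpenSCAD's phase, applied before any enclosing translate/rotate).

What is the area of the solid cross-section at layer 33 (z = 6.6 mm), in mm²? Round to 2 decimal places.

At z = 6.6 mm: the 20×4 cube contributes its full rectangle (area 80.00 mm²); the cube at (-2.5, 2.5) does not reach this height (z outside [7, 12.5]); the cube at (14.5, -1.5) does not reach this height (z outside [8, 21]); After the difference (first − rest): none of the subtracted shapes is present at this height, so the 20×4 cube is unchanged — area = 80.00 mm²; the cylinder at (-1, 4.5) is absent (z outside [7.5, 12.5]); Taking the union: only that combined region is present, so the union is just that shape — area = 80.00 mm². Overall, the cross-section is a single solid region. Net area = 80.00 mm².

80.00 mm²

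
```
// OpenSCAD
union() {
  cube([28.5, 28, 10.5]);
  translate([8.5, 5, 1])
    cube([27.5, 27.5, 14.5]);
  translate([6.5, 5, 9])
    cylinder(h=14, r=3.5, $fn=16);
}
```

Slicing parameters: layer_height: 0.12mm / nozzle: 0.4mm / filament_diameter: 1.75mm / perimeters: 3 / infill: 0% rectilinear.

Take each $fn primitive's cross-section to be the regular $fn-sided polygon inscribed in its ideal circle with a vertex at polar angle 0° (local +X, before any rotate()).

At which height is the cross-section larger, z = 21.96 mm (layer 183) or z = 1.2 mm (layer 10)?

Layer 183 (z = 21.96): the cube is absent (z outside [0, 10.5]); the cube at (8.5, 5) does not reach this height (z outside [1, 15.5]); the r=3.5 cylinder at (6.5, 5) gives a regular 16-gon of circumradius 3.5 (constant along its height) (area = (16/2)·3.500²·sin(360°/16) = 37.50 mm²); Combining (union): only the r=3.5 cylinder at (6.5, 5) is present, so the union is just that shape — area = 37.50 mm². So its area = 37.50 mm². Layer 10 (z = 1.2): the cube (footprint 28.5×28) is included at this height (area 798.00 mm²); the cube at (8.5, 5) (footprint 27.5×27.5) is included at this height (area 756.25 mm²); the cylinder at (6.5, 5) does not reach this height (z outside [9, 23]); Merging all regions: the regions partially overlap — summed areas 1554.25 mm² minus the doubly-counted overlap 460.00 mm² gives 1094.25 mm² — area = 1094.25 mm². So its area = 1094.25 mm². Layer 10 is larger (1094.25 vs 37.50 mm²).

layer 10 (z = 1.2 mm)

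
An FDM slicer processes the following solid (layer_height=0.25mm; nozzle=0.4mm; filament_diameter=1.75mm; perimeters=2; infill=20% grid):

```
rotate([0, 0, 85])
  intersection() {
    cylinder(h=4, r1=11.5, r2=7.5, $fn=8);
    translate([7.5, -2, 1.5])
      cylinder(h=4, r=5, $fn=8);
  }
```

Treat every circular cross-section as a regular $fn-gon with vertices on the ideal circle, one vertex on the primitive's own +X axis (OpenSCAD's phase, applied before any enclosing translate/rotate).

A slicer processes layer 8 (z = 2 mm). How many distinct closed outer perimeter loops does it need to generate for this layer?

1

At z = 2 mm: the cone: at t=0.500 of its height the radius interpolates to r₁+(r₂−r₁)t = 9.500, giving a regular 8-gon of that circumradius; the r=5 cylinder at (7.5, -2) contributes a regular 8-gon of circumradius 5; After intersecting: the r=5 cylinder at (7.5, -2) partially overlaps the cone; clipping to the common part keeps 43.34 mm² — 1 connected region; (whole slice rotated 85° about Z — lengths, areas and connectivity unchanged). The result has 1 disconnected region.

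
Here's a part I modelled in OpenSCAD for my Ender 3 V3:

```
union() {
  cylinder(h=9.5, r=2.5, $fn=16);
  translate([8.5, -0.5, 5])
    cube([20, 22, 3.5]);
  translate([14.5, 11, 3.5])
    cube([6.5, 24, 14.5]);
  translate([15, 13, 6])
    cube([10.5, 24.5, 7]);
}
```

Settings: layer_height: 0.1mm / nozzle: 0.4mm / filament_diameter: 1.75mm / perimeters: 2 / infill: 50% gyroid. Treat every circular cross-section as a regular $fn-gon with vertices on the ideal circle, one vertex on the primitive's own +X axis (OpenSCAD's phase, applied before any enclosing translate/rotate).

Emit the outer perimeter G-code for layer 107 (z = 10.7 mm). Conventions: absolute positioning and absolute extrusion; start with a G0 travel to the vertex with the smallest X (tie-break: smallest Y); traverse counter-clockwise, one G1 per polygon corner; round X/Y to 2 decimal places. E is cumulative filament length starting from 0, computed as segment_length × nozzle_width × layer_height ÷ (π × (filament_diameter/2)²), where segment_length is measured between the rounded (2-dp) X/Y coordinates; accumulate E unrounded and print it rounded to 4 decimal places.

At z = 10.7 mm: the cylinder is not intersected at this z (z outside [0, 9.5]); the cube at (8.5, -0.5) does not reach this height (z outside [5, 8.5]); the cube at (14.5, 11) is present — its section is the full 6.5×24 rectangle; the cube at (15, 13) (footprint 10.5×24.5) is included at this height; Taking the union: the regions partially overlap (shared area 132.00 mm²), so overlapping operands fuse into one piece — 1 connected region. The outline is a single polygon with 8 vertices. Extrusion per mm of travel: 0.4 × 0.1 / (π × 0.875²) = 0.016630. Accumulating E over each segment gives final E = 1.2473.

G0 X14.50 Y11.00 Z10.70
G1 X21.00 Y11.00 E0.1081
G1 X21.00 Y13.00 E0.1414
G1 X25.50 Y13.00 E0.2162
G1 X25.50 Y37.50 E0.6236
G1 X15.00 Y37.50 E0.7982
G1 X15.00 Y35.00 E0.8398
G1 X14.50 Y35.00 E0.8481
G1 X14.50 Y11.00 E1.2473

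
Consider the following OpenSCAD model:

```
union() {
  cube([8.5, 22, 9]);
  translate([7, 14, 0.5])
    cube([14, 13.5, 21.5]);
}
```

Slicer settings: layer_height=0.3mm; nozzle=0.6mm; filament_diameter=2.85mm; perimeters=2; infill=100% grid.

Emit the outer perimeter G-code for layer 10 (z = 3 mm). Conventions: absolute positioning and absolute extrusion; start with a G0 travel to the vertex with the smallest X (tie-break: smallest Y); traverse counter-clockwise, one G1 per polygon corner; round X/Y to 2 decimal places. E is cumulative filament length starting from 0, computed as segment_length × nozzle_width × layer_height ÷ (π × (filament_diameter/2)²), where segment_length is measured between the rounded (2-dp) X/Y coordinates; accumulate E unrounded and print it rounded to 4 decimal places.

G0 X0.00 Y0.00 Z3.00
G1 X8.50 Y0.00 E0.2398
G1 X8.50 Y14.00 E0.6349
G1 X21.00 Y14.00 E0.9876
G1 X21.00 Y27.50 E1.3685
G1 X7.00 Y27.50 E1.7635
G1 X7.00 Y22.00 E1.9187
G1 X0.00 Y22.00 E2.1162
G1 X0.00 Y0.00 E2.7369

At z = 3 mm: the cube (footprint 8.5×22) is included at this height; the cube at (7, 14) is present — its section is the full 14×13.5 rectangle; Taking the union: the regions partially overlap (shared area 12.00 mm²), so overlapping operands fuse into one piece — 1 connected region. The outline is a single polygon with 8 vertices. Extrusion per mm of travel: 0.6 × 0.3 / (π × 1.425²) = 0.028216. Accumulating E over each segment gives final E = 2.7369.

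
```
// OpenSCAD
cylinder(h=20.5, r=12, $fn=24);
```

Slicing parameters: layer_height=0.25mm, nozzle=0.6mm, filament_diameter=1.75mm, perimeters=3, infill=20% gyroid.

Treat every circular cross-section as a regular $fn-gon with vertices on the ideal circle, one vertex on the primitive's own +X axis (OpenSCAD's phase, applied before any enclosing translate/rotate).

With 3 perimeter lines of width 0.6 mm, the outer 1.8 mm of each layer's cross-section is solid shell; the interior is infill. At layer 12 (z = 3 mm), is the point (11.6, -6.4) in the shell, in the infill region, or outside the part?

outside

At z = 3 mm: the r=12 cylinder gives a regular 24-gon of circumradius 12 (constant along its height). Overall, the cross-section is a single solid region. The nearest boundary edge runs (10.39, -6.00)→(11.59, -3.11); distance from the point to it = 1.27 mm. The point is not inside any of the regions above, so it lies outside the cross-section (1.27 mm from the nearest boundary).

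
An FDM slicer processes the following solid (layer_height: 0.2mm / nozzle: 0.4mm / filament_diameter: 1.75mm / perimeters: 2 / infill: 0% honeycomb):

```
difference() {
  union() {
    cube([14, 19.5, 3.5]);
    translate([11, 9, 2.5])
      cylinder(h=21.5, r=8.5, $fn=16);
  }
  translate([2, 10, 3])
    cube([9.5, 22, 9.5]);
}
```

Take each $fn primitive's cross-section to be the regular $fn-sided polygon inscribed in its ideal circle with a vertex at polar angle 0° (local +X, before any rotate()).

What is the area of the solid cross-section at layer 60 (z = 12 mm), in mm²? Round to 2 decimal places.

At z = 12 mm: the cube does not reach this height (z outside [0, 3.5]); the r=8.5 cylinder at (11, 9) gives a regular 16-gon of circumradius 8.5 (constant along its height) (area = (16/2)·8.500²·sin(360°/16) = 221.19 mm²); Taking the union: only the r=8.5 cylinder at (11, 9) is present, so the union is just that shape — area = 221.19 mm²; the 9.5×22 cube at (2, 10) contributes its full rectangle (area 209.00 mm²); Subtracting the remaining from the first: starting from that combined region (221.19 mm²), the 9.5×22 cube at (2, 10) partially overlaps it — only the 50.62 mm² overlap (of its 209.00 mm²) is removed, clipping the outline — area = 170.57 mm². Overall, the cross-section is a single solid region. Net area = 170.57 mm².

170.57 mm²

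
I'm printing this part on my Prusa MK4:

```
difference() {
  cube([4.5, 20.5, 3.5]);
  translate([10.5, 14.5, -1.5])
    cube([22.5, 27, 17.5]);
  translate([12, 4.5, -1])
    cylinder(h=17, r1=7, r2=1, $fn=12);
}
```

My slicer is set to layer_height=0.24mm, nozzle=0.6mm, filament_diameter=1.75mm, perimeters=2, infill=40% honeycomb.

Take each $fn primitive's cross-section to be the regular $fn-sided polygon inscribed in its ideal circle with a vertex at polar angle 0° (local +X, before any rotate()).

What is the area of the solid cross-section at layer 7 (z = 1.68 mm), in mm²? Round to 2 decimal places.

At z = 1.68 mm: the 4.5×20.5 cube contributes its full rectangle (area 92.25 mm²); the cube at (10.5, 14.5) (footprint 22.5×27) is included at this height (area 607.50 mm²); the cone at (12, 4.5): at t=0.158 of its height the radius interpolates to r₁+(r₂−r₁)t = 6.054, giving a regular 12-gon of that circumradius (area = (12/2)·6.054²·sin(360°/12) = 109.96 mm²); Taking the first minus the rest: starting from the 4.5×20.5 cube (92.25 mm²), the 22.5×27 cube at (10.5, 14.5) misses the remaining region (no effect); the cone at (12, 4.5) misses the remaining region (no effect) — area = 92.25 mm². Overall, the cross-section is a single solid region. Net area = 92.25 mm².

92.25 mm²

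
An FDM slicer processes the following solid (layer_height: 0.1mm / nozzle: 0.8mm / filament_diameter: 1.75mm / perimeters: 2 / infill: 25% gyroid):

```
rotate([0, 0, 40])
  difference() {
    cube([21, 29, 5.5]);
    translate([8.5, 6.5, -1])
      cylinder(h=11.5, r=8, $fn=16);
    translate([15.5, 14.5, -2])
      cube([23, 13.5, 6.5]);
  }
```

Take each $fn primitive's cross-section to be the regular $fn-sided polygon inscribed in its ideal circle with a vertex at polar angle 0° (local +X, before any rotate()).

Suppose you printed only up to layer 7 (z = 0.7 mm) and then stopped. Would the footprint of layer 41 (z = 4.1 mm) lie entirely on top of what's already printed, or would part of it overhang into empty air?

entirely on top

Compare the two slices. At z = 0.7: the cube (footprint 21×29) is included at this height (area 609.00 mm²); the cylinder at (8.5, 6.5): section is a regular 16-gon, circumradius r=8 (area = (16/2)·8.000²·sin(360°/16) = 195.93 mm²); the cube at (15.5, 14.5) is present — its section is the full 23×13.5 rectangle (area 310.50 mm²); Subtracting the remaining from the first: starting from the 21×29 cube (609.00 mm²), the r=8 cylinder at (8.5, 6.5) partially overlaps it — only the 187.43 mm² overlap (of its 195.93 mm²) is removed, clipping the outline; the 23×13.5 cube at (15.5, 14.5) partially overlaps it — only the 74.25 mm² overlap (of its 310.50 mm²) is removed, clipping the outline — area = 347.32 mm²; (whole slice rotated 40° about Z — lengths, areas and connectivity unchanged). At z = 4.1: the 21×29 cube contributes its full rectangle (area 609.00 mm²); the r=8 cylinder at (8.5, 6.5) gives a regular 16-gon of circumradius 8 (constant along its height) (area = (16/2)·8.000²·sin(360°/16) = 195.93 mm²); the cube at (15.5, 14.5) is present — its section is the full 23×13.5 rectangle (area 310.50 mm²); Taking the first minus the rest: starting from the 21×29 cube (609.00 mm²), the r=8 cylinder at (8.5, 6.5) partially overlaps it — only the 187.43 mm² overlap (of its 195.93 mm²) is removed, clipping the outline; the 23×13.5 cube at (15.5, 14.5) partially overlaps it — only the 74.25 mm² overlap (of its 310.50 mm²) is removed, clipping the outline — area = 347.32 mm²; (whole slice rotated 40° about Z — lengths, areas and connectivity unchanged). Checking containment: the cross-section at z = 4.1 is a subset of the cross-section at z = 0.7.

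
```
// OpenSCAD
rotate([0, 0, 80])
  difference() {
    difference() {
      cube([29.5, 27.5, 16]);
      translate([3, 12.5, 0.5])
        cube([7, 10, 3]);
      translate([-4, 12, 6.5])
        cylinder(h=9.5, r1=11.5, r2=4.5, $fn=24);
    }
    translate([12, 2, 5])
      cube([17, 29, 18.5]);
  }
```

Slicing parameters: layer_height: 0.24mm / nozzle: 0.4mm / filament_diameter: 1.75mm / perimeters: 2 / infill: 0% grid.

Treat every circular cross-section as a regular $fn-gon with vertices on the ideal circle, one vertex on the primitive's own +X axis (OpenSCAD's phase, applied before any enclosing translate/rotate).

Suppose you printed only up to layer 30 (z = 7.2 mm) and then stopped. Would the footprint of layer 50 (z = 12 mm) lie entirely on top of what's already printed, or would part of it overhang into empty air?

part overhangs

Compare the two slices. At z = 7.2: the 29.5×27.5 cube contributes its full rectangle (area 811.25 mm²); the cube at (3, 12.5) does not reach this height (z outside [0.5, 3.5]); the cone at (-4, 12) contributes a regular 24-gon of circumradius 10.984 (interpolated between r1=11.5 and r2=4.5 at t=0.074) (area = (24/2)·10.984²·sin(360°/24) = 374.73 mm²); Subtracting the remaining from the first: starting from the 29.5×27.5 cube (811.25 mm²), the cone at (-4, 12) partially overlaps it — only the 101.97 mm² overlap (of its 374.73 mm²) is removed, clipping the outline — area = 709.28 mm²; the 17×29 cube at (12, 2) contributes its full rectangle (area 493.00 mm²); Taking the first minus the rest: starting from the result so far (709.28 mm²), the 17×29 cube at (12, 2) partially overlaps it — only the 433.50 mm² overlap (of its 493.00 mm²) is removed, clipping the outline — area = 275.78 mm²; (rotated 80° about Z; rotation is an isometry so areas/perimeters/island counts are preserved). At z = 12: the cube (footprint 29.5×27.5) is included at this height (area 811.25 mm²); the cube at (3, 12.5) is not intersected at this z (z outside [0.5, 3.5]); the cone at (-4, 12) contributes a regular 24-gon of circumradius 7.447 (interpolated between r1=11.5 and r2=4.5 at t=0.579) (area = (24/2)·7.447²·sin(360°/24) = 172.26 mm²); Subtracting the remaining from the first: starting from the 29.5×27.5 cube (811.25 mm²), the cone at (-4, 12) partially overlaps it — only the 29.90 mm² overlap (of its 172.26 mm²) is removed, clipping the outline — area = 781.35 mm²; the 17×29 cube at (12, 2) contributes its full rectangle (area 493.00 mm²); After the difference (first − rest): starting from the result so far (781.35 mm²), the 17×29 cube at (12, 2) partially overlaps it — only the 433.50 mm² overlap (of its 493.00 mm²) is removed, clipping the outline — area = 347.85 mm²; (rotated 80° about Z; rotation is an isometry so areas/perimeters/island counts are preserved). Checking containment: at z = 12 the cross-section extends beyond the z = 7.2 cross-section by about 72.08 mm².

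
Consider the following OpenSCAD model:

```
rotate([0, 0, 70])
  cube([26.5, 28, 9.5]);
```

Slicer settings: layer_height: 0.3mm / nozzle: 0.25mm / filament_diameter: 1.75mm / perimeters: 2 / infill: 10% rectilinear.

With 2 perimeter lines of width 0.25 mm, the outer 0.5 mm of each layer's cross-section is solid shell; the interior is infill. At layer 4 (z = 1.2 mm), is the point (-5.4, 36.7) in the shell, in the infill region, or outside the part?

outside

At z = 1.2 mm: the cube is present — its section is the full 26.5×28 rectangle; (whole slice rotated 70° about Z — lengths, areas and connectivity unchanged). Overall, the cross-section is a single solid region. Undo the 70° rotation: the query point maps to (32.640, 17.626) in the un-rotated model frame. The nearest boundary edge runs (26.50, 0.00)→(26.50, 28.00); distance from the point to it = 6.14 mm. The point is not inside any of the regions above, so it lies outside the cross-section (6.14 mm from the nearest boundary).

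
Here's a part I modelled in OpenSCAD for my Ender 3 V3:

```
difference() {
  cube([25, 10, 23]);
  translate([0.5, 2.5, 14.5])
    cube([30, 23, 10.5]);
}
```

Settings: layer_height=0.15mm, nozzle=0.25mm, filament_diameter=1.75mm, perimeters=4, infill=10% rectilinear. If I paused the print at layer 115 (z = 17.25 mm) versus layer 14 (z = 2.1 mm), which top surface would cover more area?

layer 14 (z = 2.1 mm)

Layer 115 (z = 17.25): the cube is present — its section is the full 25×10 rectangle (area 250.00 mm²); the 30×23 cube at (0.5, 2.5) contributes its full rectangle (area 690.00 mm²); After the difference (first − rest): starting from the 25×10 cube (250.00 mm²), the 30×23 cube at (0.5, 2.5) partially overlaps it — only the 183.75 mm² overlap (of its 690.00 mm²) is removed, clipping the outline — area = 66.25 mm². So its area = 66.25 mm². Layer 14 (z = 2.1): the cube (footprint 25×10) is included at this height (area 250.00 mm²); the cube at (0.5, 2.5) is not intersected at this z (z outside [14.5, 25]); Subtracting the remaining from the first: none of the subtracted shapes is present at this height, so the 25×10 cube is unchanged — area = 250.00 mm². So its area = 250.00 mm². Layer 14 is larger (250.00 vs 66.25 mm²).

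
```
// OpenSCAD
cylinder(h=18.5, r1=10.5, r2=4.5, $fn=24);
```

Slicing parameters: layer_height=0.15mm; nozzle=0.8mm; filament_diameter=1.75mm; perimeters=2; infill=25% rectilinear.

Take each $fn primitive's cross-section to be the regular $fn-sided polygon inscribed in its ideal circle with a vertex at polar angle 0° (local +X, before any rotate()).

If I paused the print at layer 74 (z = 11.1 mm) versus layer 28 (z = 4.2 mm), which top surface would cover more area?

layer 28 (z = 4.2 mm)

Layer 74 (z = 11.1): the cone contributes a regular 24-gon of circumradius 6.900 (interpolated between r1=10.5 and r2=4.5 at t=0.600) (area = (24/2)·6.900²·sin(360°/24) = 147.87 mm²). So its area = 147.87 mm². Layer 28 (z = 4.2): the cone (r1=10.5→r2=4.5) has section circumradius 9.138 here — a regular 24-gon (area = (24/2)·9.138²·sin(360°/24) = 259.34 mm²). So its area = 259.34 mm². Layer 28 is larger (259.34 vs 147.87 mm²).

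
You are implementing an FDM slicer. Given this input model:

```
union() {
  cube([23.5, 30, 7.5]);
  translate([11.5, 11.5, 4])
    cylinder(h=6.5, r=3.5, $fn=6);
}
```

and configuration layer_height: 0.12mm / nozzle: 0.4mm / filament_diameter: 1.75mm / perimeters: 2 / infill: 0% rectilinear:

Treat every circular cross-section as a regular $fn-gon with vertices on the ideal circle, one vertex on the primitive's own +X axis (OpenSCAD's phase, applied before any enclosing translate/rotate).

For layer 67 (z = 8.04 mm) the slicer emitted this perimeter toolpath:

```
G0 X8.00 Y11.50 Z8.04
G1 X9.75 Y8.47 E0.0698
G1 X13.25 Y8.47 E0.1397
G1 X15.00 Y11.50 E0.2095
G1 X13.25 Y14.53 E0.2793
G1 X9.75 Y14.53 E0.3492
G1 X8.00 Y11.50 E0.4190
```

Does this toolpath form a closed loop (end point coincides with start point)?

yes

Start point (G0): (8.00, 11.50). End point (last G1): the path returns to the start — closed.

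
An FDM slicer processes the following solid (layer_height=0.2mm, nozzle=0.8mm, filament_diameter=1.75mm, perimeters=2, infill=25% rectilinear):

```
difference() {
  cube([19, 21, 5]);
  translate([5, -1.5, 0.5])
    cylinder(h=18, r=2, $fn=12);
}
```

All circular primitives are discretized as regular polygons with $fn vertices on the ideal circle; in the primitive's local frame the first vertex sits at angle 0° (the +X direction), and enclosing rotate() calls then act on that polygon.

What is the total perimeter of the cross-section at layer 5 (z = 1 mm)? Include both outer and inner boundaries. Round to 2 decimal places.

80.26 mm

At z = 1 mm: the cube (footprint 19×21) is included at this height (perimeter 80.00 mm); the cylinder at (5, -1.5): section is a regular 12-gon, circumradius r=2 (perimeter = 2·12·2.000·sin(180°/12) = 12.42 mm); Subtracting the remaining from the first: starting from the 19×21 cube, the r=2 cylinder at (5, -1.5) partially overlaps it — only the 0.79 mm² overlap (of its 12.00 mm²) is removed, clipping the outline — boundary = 80.26 mm. Overall, the cross-section is a single solid region. Total boundary length (outer) = 80.26 mm.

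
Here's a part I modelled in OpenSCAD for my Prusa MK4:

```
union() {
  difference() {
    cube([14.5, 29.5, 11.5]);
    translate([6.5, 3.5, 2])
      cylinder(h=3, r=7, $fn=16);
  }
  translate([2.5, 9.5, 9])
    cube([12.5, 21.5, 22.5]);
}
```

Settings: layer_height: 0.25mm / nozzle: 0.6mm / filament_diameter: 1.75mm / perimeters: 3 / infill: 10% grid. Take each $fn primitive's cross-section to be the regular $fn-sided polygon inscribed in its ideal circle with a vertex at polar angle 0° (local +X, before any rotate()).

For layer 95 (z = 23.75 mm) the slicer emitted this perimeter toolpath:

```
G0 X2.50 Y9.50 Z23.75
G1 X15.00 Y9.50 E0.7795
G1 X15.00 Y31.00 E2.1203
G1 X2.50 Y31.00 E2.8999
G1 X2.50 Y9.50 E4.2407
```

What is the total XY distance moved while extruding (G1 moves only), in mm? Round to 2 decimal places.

Sum the Euclidean lengths of each G1 segment: total = 68.00 mm.

68.00 mm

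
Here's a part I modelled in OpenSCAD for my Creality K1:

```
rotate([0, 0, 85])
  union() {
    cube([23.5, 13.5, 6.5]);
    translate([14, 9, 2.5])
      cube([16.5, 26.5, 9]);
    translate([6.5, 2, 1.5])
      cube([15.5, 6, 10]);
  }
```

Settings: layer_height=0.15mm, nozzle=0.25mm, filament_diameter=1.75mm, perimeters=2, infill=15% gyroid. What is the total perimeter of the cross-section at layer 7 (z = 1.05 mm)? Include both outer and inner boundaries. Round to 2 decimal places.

At z = 1.05 mm: the cube is present — its section is the full 23.5×13.5 rectangle (perimeter 74.00 mm); the cube at (14, 9) is not intersected at this z (z outside [2.5, 11.5]); the cube at (6.5, 2) does not reach this height (z outside [1.5, 11.5]); Merging all regions: only the 23.5×13.5 cube is present, so the union is just that shape — boundary = 74.00 mm; (whole slice rotated 85° about Z — lengths, areas and connectivity unchanged). Overall, the cross-section is a single solid region. Total boundary length (outer) = 74.00 mm.

74.00 mm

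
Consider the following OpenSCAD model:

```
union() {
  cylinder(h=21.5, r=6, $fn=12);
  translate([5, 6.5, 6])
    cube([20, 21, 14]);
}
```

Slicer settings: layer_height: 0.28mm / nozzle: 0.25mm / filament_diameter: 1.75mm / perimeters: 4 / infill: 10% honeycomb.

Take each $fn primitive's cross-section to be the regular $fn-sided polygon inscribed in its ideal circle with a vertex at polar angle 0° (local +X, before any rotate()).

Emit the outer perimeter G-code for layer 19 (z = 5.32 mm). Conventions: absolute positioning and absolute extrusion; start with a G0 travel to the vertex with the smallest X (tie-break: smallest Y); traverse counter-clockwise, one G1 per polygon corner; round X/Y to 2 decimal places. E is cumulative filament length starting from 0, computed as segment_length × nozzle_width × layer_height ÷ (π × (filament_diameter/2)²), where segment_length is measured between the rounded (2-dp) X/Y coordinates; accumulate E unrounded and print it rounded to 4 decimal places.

At z = 5.32 mm: the r=6 cylinder contributes a regular 12-gon of circumradius 6; the cube at (5, 6.5) does not reach this height (z outside [6, 20]); Combining (union): only the r=6 cylinder is present, so the union is just that shape — 1 connected region. The outline is a single polygon with 12 vertices. Extrusion per mm of travel: 0.25 × 0.28 / (π × 0.875²) = 0.029103. Accumulating E over each segment gives final E = 1.0851.

G0 X-6.00 Y0.00 Z5.32
G1 X-5.20 Y-3.00 E0.0904
G1 X-3.00 Y-5.20 E0.1809
G1 X0.00 Y-6.00 E0.2713
G1 X3.00 Y-5.20 E0.3616
G1 X5.20 Y-3.00 E0.4522
G1 X6.00 Y0.00 E0.5425
G1 X5.20 Y3.00 E0.6329
G1 X3.00 Y5.20 E0.7234
G1 X0.00 Y6.00 E0.8138
G1 X-3.00 Y5.20 E0.9042
G1 X-5.20 Y3.00 E0.9947
G1 X-6.00 Y0.00 E1.0851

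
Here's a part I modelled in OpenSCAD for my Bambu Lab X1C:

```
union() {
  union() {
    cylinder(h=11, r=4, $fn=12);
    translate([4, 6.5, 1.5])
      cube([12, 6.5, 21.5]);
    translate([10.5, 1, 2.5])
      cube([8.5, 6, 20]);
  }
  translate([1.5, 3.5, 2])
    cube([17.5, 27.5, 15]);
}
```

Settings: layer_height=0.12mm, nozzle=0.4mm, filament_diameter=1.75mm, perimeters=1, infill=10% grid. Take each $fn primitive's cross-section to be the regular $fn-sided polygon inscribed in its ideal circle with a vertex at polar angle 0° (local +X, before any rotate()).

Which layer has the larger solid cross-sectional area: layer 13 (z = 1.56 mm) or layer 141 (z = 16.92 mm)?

layer 141 (z = 16.92 mm)

Layer 13 (z = 1.56): the r=4 cylinder contributes a regular 12-gon of circumradius 4 (area = (12/2)·4.000²·sin(360°/12) = 48.00 mm²); the cube at (4, 6.5) (footprint 12×6.5) is included at this height (area 78.00 mm²); the cube at (10.5, 1) is not intersected at this z (z outside [2.5, 22.5]); Taking the union: the 2 present regions are separate (no shared area or edge), so areas and boundary lengths simply add and each stays a separate island — area = 126.00 mm²; the cube at (1.5, 3.5) does not reach this height (z outside [2, 17]); Merging all regions: only that combined region is present, so the union is just that shape — area = 126.00 mm². So its area = 126.00 mm². Layer 141 (z = 16.92): the cylinder is absent (z outside [0, 11]); the 12×6.5 cube at (4, 6.5) contributes its full rectangle (area 78.00 mm²); the cube at (10.5, 1) is present — its section is the full 8.5×6 rectangle (area 51.00 mm²); Merging all regions: the regions partially overlap — summed areas 129.00 mm² minus the doubly-counted overlap 2.75 mm² gives 126.25 mm² — area = 126.25 mm²; the cube at (1.5, 3.5) (footprint 17.5×27.5) is included at this height (area 481.25 mm²); Combining (union): the regions partially overlap — summed areas 607.50 mm² minus the doubly-counted overlap 105.00 mm² gives 502.50 mm² — area = 502.50 mm². So its area = 502.50 mm². Layer 141 is larger (502.50 vs 126.00 mm²).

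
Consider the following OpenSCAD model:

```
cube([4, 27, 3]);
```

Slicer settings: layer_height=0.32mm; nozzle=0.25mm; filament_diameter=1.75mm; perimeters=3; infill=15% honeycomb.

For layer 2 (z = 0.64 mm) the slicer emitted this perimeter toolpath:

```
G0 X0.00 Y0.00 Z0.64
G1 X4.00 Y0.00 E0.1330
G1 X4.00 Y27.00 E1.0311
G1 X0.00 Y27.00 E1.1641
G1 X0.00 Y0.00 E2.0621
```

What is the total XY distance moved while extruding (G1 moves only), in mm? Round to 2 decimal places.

62.00 mm

Sum the Euclidean lengths of each G1 segment: total = 62.00 mm.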